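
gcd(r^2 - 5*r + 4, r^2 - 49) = 1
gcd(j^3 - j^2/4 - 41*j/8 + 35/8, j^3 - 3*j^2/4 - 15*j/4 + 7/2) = j^2 - 11*j/4 + 7/4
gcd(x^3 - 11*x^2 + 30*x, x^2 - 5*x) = x^2 - 5*x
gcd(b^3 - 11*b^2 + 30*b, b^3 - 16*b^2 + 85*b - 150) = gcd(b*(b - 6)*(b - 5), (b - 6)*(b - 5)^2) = b^2 - 11*b + 30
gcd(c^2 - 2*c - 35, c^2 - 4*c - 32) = 1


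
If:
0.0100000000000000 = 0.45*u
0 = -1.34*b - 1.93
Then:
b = -1.44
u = 0.02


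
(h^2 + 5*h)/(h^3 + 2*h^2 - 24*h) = (h + 5)/(h^2 + 2*h - 24)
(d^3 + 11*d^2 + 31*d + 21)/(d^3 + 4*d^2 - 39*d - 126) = (d + 1)/(d - 6)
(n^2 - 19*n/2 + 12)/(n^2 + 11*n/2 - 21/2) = (n - 8)/(n + 7)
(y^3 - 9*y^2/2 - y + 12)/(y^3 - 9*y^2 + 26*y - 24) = (y + 3/2)/(y - 3)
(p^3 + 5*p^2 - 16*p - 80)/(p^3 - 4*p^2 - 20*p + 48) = (p^2 + p - 20)/(p^2 - 8*p + 12)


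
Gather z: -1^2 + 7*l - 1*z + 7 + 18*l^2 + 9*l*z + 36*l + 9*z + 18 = 18*l^2 + 43*l + z*(9*l + 8) + 24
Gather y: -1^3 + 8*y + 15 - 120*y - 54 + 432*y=320*y - 40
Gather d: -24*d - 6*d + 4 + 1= 5 - 30*d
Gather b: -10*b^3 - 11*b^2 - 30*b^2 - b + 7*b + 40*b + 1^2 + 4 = -10*b^3 - 41*b^2 + 46*b + 5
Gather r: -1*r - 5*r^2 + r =-5*r^2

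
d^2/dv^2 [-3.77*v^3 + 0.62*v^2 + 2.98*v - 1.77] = 1.24 - 22.62*v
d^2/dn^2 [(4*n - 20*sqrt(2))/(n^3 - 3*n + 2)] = 24*(3*(n - 5*sqrt(2))*(n^2 - 1)^2 + (-n^2 - n*(n - 5*sqrt(2)) + 1)*(n^3 - 3*n + 2))/(n^3 - 3*n + 2)^3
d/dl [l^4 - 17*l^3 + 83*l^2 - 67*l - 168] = 4*l^3 - 51*l^2 + 166*l - 67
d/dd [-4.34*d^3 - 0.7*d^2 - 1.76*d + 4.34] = -13.02*d^2 - 1.4*d - 1.76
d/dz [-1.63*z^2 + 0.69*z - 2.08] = 0.69 - 3.26*z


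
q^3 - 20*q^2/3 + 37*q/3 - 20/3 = (q - 4)*(q - 5/3)*(q - 1)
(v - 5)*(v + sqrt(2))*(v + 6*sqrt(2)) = v^3 - 5*v^2 + 7*sqrt(2)*v^2 - 35*sqrt(2)*v + 12*v - 60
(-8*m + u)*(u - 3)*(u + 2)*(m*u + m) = -8*m^2*u^3 + 56*m^2*u + 48*m^2 + m*u^4 - 7*m*u^2 - 6*m*u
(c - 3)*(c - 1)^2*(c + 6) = c^4 + c^3 - 23*c^2 + 39*c - 18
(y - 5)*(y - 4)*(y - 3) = y^3 - 12*y^2 + 47*y - 60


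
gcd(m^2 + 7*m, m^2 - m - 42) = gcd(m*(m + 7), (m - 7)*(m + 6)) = 1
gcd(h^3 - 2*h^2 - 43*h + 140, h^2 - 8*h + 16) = h - 4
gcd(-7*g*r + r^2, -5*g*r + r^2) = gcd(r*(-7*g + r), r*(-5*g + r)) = r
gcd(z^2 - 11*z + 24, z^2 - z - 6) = z - 3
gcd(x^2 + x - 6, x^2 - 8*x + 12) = x - 2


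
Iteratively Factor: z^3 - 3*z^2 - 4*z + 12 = (z - 3)*(z^2 - 4) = (z - 3)*(z + 2)*(z - 2)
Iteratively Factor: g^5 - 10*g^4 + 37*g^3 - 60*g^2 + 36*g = (g - 2)*(g^4 - 8*g^3 + 21*g^2 - 18*g) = g*(g - 2)*(g^3 - 8*g^2 + 21*g - 18) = g*(g - 3)*(g - 2)*(g^2 - 5*g + 6) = g*(g - 3)^2*(g - 2)*(g - 2)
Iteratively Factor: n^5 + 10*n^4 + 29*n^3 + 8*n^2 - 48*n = (n)*(n^4 + 10*n^3 + 29*n^2 + 8*n - 48) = n*(n - 1)*(n^3 + 11*n^2 + 40*n + 48) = n*(n - 1)*(n + 4)*(n^2 + 7*n + 12) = n*(n - 1)*(n + 3)*(n + 4)*(n + 4)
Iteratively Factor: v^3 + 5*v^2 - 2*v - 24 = (v + 4)*(v^2 + v - 6) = (v + 3)*(v + 4)*(v - 2)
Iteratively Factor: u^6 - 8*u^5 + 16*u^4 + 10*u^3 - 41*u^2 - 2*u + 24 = (u + 1)*(u^5 - 9*u^4 + 25*u^3 - 15*u^2 - 26*u + 24) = (u - 4)*(u + 1)*(u^4 - 5*u^3 + 5*u^2 + 5*u - 6) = (u - 4)*(u - 1)*(u + 1)*(u^3 - 4*u^2 + u + 6) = (u - 4)*(u - 1)*(u + 1)^2*(u^2 - 5*u + 6) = (u - 4)*(u - 3)*(u - 1)*(u + 1)^2*(u - 2)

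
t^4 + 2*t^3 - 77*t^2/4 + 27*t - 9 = (t - 2)*(t - 3/2)*(t - 1/2)*(t + 6)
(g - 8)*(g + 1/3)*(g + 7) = g^3 - 2*g^2/3 - 169*g/3 - 56/3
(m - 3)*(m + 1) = m^2 - 2*m - 3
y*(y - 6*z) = y^2 - 6*y*z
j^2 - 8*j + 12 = (j - 6)*(j - 2)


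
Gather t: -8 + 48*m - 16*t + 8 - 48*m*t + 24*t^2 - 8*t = 48*m + 24*t^2 + t*(-48*m - 24)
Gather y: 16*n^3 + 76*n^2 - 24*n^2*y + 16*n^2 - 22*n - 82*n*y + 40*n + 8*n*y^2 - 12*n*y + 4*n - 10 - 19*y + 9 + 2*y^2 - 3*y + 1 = 16*n^3 + 92*n^2 + 22*n + y^2*(8*n + 2) + y*(-24*n^2 - 94*n - 22)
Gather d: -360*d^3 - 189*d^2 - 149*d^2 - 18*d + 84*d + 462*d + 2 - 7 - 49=-360*d^3 - 338*d^2 + 528*d - 54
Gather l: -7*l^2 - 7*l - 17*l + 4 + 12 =-7*l^2 - 24*l + 16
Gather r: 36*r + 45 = 36*r + 45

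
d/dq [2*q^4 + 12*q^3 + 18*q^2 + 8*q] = 8*q^3 + 36*q^2 + 36*q + 8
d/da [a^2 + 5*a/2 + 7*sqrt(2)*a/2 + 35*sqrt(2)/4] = 2*a + 5/2 + 7*sqrt(2)/2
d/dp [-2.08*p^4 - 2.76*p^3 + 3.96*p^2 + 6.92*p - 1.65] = -8.32*p^3 - 8.28*p^2 + 7.92*p + 6.92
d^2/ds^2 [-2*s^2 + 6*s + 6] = -4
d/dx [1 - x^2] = -2*x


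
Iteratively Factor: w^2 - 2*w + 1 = (w - 1)*(w - 1)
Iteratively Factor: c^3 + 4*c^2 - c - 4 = (c + 1)*(c^2 + 3*c - 4) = (c - 1)*(c + 1)*(c + 4)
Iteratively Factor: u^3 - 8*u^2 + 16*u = (u - 4)*(u^2 - 4*u) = u*(u - 4)*(u - 4)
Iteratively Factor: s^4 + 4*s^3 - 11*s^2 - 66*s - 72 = (s + 2)*(s^3 + 2*s^2 - 15*s - 36) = (s + 2)*(s + 3)*(s^2 - s - 12) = (s - 4)*(s + 2)*(s + 3)*(s + 3)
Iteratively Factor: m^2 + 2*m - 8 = (m + 4)*(m - 2)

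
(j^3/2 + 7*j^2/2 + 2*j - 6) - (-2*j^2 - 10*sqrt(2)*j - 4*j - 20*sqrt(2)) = j^3/2 + 11*j^2/2 + 6*j + 10*sqrt(2)*j - 6 + 20*sqrt(2)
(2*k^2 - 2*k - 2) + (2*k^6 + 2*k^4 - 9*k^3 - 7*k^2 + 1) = 2*k^6 + 2*k^4 - 9*k^3 - 5*k^2 - 2*k - 1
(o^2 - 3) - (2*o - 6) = o^2 - 2*o + 3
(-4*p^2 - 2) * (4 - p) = 4*p^3 - 16*p^2 + 2*p - 8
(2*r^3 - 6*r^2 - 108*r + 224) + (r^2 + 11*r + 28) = 2*r^3 - 5*r^2 - 97*r + 252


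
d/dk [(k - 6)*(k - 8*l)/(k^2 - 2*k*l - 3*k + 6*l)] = ((k - 6)*(k - 8*l)*(-2*k + 2*l + 3) + 2*(k - 4*l - 3)*(k^2 - 2*k*l - 3*k + 6*l))/(k^2 - 2*k*l - 3*k + 6*l)^2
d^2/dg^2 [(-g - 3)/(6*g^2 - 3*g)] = 2*(-4*g^3 - 36*g^2 + 18*g - 3)/(3*g^3*(8*g^3 - 12*g^2 + 6*g - 1))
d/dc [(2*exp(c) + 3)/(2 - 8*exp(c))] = 7*exp(c)/(4*exp(c) - 1)^2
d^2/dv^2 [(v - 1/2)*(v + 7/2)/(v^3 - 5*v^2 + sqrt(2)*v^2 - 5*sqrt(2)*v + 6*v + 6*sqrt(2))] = (4*v^6 + 36*v^5 - 294*v^4 + 96*sqrt(2)*v^4 - 408*sqrt(2)*v^3 + 692*v^3 - 837*v^2 + 243*sqrt(2)*v^2 + 408*v + 555*sqrt(2)*v - 222*sqrt(2) + 490)/(2*(v^9 - 15*v^8 + 3*sqrt(2)*v^8 - 45*sqrt(2)*v^7 + 99*v^7 - 395*v^6 + 281*sqrt(2)*v^6 - 945*sqrt(2)*v^5 + 1116*v^5 - 2370*v^4 + 1860*sqrt(2)*v^4 - 2230*sqrt(2)*v^3 + 3564*v^3 - 3240*v^2 + 1764*sqrt(2)*v^2 - 1080*sqrt(2)*v + 1296*v + 432*sqrt(2)))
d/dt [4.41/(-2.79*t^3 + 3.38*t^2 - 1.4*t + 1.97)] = (36.9117*t^2 - 29.8116*t + 6.174)/(2.79*t^3 - 3.38*t^2 + 1.4*t - 1.97)^2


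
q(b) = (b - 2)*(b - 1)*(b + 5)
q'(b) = (b - 2)*(b - 1) + (b - 2)*(b + 5) + (b - 1)*(b + 5) = 3*b^2 + 4*b - 13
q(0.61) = 3.04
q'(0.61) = -9.44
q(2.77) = 10.59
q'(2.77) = 21.10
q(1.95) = -0.33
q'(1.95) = 6.21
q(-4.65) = 13.15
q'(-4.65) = 33.27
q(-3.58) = 36.29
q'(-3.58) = 11.13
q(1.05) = -0.29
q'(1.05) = -5.49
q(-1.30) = 28.08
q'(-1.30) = -13.13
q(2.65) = 8.20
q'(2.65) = 18.67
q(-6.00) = -56.00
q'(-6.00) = 71.00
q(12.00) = 1870.00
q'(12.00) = 467.00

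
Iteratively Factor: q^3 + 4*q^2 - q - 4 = (q + 4)*(q^2 - 1) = (q - 1)*(q + 4)*(q + 1)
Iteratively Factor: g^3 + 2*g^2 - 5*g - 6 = (g + 1)*(g^2 + g - 6) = (g + 1)*(g + 3)*(g - 2)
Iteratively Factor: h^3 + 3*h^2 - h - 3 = (h - 1)*(h^2 + 4*h + 3) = (h - 1)*(h + 3)*(h + 1)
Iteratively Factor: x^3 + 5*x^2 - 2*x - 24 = (x - 2)*(x^2 + 7*x + 12) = (x - 2)*(x + 4)*(x + 3)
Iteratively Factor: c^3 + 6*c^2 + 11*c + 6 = (c + 3)*(c^2 + 3*c + 2) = (c + 1)*(c + 3)*(c + 2)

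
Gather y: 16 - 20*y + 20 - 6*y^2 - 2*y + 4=-6*y^2 - 22*y + 40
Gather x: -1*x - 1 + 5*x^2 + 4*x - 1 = 5*x^2 + 3*x - 2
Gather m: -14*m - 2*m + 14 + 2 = 16 - 16*m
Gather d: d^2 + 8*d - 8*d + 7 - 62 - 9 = d^2 - 64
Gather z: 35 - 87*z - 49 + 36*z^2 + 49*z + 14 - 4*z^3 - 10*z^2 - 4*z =-4*z^3 + 26*z^2 - 42*z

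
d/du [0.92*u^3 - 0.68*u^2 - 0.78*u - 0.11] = 2.76*u^2 - 1.36*u - 0.78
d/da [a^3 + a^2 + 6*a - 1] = 3*a^2 + 2*a + 6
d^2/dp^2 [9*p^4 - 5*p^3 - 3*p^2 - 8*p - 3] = 108*p^2 - 30*p - 6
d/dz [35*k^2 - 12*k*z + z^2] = -12*k + 2*z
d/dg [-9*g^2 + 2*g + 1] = 2 - 18*g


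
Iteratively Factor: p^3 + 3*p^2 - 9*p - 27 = (p - 3)*(p^2 + 6*p + 9) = (p - 3)*(p + 3)*(p + 3)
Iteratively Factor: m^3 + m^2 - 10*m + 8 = (m - 1)*(m^2 + 2*m - 8) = (m - 2)*(m - 1)*(m + 4)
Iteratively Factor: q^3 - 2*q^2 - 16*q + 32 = (q - 4)*(q^2 + 2*q - 8) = (q - 4)*(q - 2)*(q + 4)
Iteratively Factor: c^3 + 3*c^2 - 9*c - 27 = (c + 3)*(c^2 - 9) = (c - 3)*(c + 3)*(c + 3)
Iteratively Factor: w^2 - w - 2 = (w + 1)*(w - 2)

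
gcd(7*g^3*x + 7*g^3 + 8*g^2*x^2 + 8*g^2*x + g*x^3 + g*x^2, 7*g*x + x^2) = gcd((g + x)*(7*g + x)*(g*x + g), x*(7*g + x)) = 7*g + x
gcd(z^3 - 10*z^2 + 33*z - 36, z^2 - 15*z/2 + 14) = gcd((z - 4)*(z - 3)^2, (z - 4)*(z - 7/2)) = z - 4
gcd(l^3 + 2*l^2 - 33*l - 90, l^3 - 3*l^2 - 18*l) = l^2 - 3*l - 18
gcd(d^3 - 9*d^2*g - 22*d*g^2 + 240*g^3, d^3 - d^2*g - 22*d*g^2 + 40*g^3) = d + 5*g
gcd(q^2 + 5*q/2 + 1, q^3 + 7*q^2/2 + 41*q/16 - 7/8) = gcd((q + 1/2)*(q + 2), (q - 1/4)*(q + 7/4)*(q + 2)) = q + 2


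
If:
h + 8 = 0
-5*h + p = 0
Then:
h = -8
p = -40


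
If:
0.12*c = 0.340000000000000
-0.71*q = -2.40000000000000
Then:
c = 2.83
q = 3.38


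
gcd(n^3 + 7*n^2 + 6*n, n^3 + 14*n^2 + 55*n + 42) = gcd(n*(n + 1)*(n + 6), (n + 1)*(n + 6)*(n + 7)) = n^2 + 7*n + 6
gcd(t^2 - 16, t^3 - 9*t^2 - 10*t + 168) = t + 4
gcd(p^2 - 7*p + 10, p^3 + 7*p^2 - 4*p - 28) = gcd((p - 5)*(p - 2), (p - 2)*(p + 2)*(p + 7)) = p - 2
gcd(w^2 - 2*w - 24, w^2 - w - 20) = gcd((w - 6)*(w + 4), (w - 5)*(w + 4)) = w + 4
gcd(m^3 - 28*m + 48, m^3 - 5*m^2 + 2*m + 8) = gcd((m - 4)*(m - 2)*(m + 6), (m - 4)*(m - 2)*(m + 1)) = m^2 - 6*m + 8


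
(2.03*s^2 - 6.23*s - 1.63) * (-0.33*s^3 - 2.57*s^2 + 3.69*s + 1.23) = -0.6699*s^5 - 3.1612*s^4 + 24.0397*s^3 - 16.3027*s^2 - 13.6776*s - 2.0049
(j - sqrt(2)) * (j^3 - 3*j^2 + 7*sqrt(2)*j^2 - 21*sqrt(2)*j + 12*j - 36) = j^4 - 3*j^3 + 6*sqrt(2)*j^3 - 18*sqrt(2)*j^2 - 2*j^2 - 12*sqrt(2)*j + 6*j + 36*sqrt(2)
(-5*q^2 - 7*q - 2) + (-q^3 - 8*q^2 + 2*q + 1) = -q^3 - 13*q^2 - 5*q - 1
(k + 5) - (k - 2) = 7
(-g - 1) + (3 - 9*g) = 2 - 10*g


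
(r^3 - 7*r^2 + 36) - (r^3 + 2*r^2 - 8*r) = -9*r^2 + 8*r + 36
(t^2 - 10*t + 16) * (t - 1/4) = t^3 - 41*t^2/4 + 37*t/2 - 4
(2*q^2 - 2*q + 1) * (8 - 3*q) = -6*q^3 + 22*q^2 - 19*q + 8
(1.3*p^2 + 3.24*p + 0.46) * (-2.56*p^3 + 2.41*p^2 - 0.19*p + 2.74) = -3.328*p^5 - 5.1614*p^4 + 6.3838*p^3 + 4.055*p^2 + 8.7902*p + 1.2604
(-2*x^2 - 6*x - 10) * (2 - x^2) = 2*x^4 + 6*x^3 + 6*x^2 - 12*x - 20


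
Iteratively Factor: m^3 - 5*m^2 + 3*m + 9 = (m - 3)*(m^2 - 2*m - 3) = (m - 3)^2*(m + 1)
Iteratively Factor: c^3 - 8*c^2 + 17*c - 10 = (c - 1)*(c^2 - 7*c + 10) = (c - 5)*(c - 1)*(c - 2)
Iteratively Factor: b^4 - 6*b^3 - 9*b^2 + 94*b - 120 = (b - 2)*(b^3 - 4*b^2 - 17*b + 60) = (b - 3)*(b - 2)*(b^2 - b - 20) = (b - 5)*(b - 3)*(b - 2)*(b + 4)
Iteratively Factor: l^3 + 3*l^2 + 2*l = (l + 2)*(l^2 + l) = (l + 1)*(l + 2)*(l)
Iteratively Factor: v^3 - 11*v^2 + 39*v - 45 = (v - 3)*(v^2 - 8*v + 15) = (v - 3)^2*(v - 5)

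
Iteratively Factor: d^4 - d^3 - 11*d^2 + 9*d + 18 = (d + 3)*(d^3 - 4*d^2 + d + 6) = (d + 1)*(d + 3)*(d^2 - 5*d + 6) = (d - 2)*(d + 1)*(d + 3)*(d - 3)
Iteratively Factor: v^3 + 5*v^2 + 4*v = (v + 4)*(v^2 + v) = (v + 1)*(v + 4)*(v)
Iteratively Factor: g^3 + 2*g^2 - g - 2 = (g - 1)*(g^2 + 3*g + 2) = (g - 1)*(g + 2)*(g + 1)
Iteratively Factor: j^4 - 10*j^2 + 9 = (j + 3)*(j^3 - 3*j^2 - j + 3) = (j + 1)*(j + 3)*(j^2 - 4*j + 3) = (j - 1)*(j + 1)*(j + 3)*(j - 3)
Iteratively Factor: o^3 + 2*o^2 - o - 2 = (o + 2)*(o^2 - 1) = (o - 1)*(o + 2)*(o + 1)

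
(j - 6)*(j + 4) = j^2 - 2*j - 24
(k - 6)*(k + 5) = k^2 - k - 30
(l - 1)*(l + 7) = l^2 + 6*l - 7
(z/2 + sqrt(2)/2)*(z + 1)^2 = z^3/2 + sqrt(2)*z^2/2 + z^2 + z/2 + sqrt(2)*z + sqrt(2)/2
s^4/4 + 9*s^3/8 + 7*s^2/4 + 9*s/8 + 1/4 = (s/4 + 1/4)*(s + 1/2)*(s + 1)*(s + 2)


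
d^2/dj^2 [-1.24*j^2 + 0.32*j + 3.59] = -2.48000000000000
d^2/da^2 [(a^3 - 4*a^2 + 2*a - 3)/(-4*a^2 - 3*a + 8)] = 2*(-121*a^3 + 600*a^2 - 276*a + 331)/(64*a^6 + 144*a^5 - 276*a^4 - 549*a^3 + 552*a^2 + 576*a - 512)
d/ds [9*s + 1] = 9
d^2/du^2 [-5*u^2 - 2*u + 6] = -10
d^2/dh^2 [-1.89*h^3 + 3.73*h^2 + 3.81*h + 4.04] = 7.46 - 11.34*h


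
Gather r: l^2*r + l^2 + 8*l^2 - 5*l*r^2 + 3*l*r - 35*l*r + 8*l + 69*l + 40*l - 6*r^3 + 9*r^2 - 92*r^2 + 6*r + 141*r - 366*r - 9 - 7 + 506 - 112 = 9*l^2 + 117*l - 6*r^3 + r^2*(-5*l - 83) + r*(l^2 - 32*l - 219) + 378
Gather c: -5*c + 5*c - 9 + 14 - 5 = 0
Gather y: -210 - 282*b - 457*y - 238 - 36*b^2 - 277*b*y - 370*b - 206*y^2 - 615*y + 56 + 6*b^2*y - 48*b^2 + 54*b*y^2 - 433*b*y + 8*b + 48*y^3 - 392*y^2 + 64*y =-84*b^2 - 644*b + 48*y^3 + y^2*(54*b - 598) + y*(6*b^2 - 710*b - 1008) - 392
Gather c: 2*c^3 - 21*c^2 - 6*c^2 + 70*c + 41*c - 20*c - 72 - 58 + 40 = 2*c^3 - 27*c^2 + 91*c - 90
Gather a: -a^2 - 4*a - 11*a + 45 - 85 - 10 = -a^2 - 15*a - 50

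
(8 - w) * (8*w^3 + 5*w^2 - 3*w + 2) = -8*w^4 + 59*w^3 + 43*w^2 - 26*w + 16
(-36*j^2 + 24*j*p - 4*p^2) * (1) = -36*j^2 + 24*j*p - 4*p^2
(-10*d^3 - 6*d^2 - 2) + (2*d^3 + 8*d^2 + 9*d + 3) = -8*d^3 + 2*d^2 + 9*d + 1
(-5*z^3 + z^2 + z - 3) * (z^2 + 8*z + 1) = -5*z^5 - 39*z^4 + 4*z^3 + 6*z^2 - 23*z - 3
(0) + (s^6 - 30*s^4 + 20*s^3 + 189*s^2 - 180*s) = s^6 - 30*s^4 + 20*s^3 + 189*s^2 - 180*s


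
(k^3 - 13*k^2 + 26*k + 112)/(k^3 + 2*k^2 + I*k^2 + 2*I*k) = (k^2 - 15*k + 56)/(k*(k + I))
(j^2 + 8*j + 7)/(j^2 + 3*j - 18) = (j^2 + 8*j + 7)/(j^2 + 3*j - 18)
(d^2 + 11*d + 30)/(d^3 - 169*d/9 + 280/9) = 9*(d + 6)/(9*d^2 - 45*d + 56)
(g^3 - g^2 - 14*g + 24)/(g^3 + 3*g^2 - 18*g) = (g^2 + 2*g - 8)/(g*(g + 6))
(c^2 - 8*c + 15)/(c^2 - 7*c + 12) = (c - 5)/(c - 4)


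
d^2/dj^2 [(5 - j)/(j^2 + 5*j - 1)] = 2*(3*j*(j^2 + 5*j - 1) - (j - 5)*(2*j + 5)^2)/(j^2 + 5*j - 1)^3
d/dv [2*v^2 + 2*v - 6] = 4*v + 2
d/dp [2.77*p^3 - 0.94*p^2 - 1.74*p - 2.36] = 8.31*p^2 - 1.88*p - 1.74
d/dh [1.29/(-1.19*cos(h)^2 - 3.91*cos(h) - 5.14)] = -(3.0702*cos(h) + 5.0439)*sin(h)/(1.19*cos(h)^2 + 3.91*cos(h) + 5.14)^2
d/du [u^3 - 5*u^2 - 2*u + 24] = 3*u^2 - 10*u - 2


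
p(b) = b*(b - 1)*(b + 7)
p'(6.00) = 173.00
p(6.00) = 390.00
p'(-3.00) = -16.00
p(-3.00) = 48.00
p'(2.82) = 50.70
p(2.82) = 50.40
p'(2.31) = 36.73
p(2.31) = 28.17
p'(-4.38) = -2.01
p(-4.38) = 61.74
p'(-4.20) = -4.48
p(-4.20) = 61.15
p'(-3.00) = -16.00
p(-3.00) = 48.00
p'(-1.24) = -17.27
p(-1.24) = 16.00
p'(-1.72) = -18.76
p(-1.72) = 24.70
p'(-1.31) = -17.57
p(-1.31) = 17.22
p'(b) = b*(b - 1) + b*(b + 7) + (b - 1)*(b + 7) = 3*b^2 + 12*b - 7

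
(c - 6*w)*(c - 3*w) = c^2 - 9*c*w + 18*w^2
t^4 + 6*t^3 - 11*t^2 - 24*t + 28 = (t - 2)*(t - 1)*(t + 2)*(t + 7)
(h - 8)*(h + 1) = h^2 - 7*h - 8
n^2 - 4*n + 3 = (n - 3)*(n - 1)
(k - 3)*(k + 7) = k^2 + 4*k - 21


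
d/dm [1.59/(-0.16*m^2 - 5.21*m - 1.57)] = (0.5088*m + 8.2839)/(0.16*m^2 + 5.21*m + 1.57)^2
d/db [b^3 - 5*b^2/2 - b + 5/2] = 3*b^2 - 5*b - 1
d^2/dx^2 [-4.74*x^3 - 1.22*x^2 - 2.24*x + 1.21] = -28.44*x - 2.44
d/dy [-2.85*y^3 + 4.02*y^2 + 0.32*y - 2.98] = -8.55*y^2 + 8.04*y + 0.32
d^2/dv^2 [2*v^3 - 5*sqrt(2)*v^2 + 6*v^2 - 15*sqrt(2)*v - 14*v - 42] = 12*v - 10*sqrt(2) + 12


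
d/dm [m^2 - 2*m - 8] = 2*m - 2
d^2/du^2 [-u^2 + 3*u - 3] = -2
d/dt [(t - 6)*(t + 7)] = 2*t + 1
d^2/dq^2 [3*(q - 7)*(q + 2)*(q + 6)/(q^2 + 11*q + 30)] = 216/(q^3 + 15*q^2 + 75*q + 125)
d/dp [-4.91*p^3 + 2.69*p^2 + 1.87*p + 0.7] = -14.73*p^2 + 5.38*p + 1.87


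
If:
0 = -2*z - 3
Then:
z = -3/2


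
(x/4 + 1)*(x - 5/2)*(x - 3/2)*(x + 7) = x^4/4 + 7*x^3/4 - 49*x^2/16 - 283*x/16 + 105/4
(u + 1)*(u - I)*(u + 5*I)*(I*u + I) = I*u^4 - 4*u^3 + 2*I*u^3 - 8*u^2 + 6*I*u^2 - 4*u + 10*I*u + 5*I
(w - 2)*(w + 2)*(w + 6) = w^3 + 6*w^2 - 4*w - 24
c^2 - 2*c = c*(c - 2)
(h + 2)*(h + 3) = h^2 + 5*h + 6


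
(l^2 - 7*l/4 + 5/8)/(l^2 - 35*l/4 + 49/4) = (8*l^2 - 14*l + 5)/(2*(4*l^2 - 35*l + 49))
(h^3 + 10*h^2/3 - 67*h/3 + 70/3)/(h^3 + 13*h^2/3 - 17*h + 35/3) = (h - 2)/(h - 1)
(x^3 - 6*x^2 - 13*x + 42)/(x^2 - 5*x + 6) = (x^2 - 4*x - 21)/(x - 3)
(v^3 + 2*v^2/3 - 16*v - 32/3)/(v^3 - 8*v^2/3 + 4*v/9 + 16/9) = 3*(v^2 - 16)/(3*v^2 - 10*v + 8)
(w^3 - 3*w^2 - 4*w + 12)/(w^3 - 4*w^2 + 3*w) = (w^2 - 4)/(w*(w - 1))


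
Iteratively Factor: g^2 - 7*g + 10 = (g - 2)*(g - 5)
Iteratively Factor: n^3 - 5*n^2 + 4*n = (n - 1)*(n^2 - 4*n) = (n - 4)*(n - 1)*(n)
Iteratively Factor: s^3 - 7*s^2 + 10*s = (s - 2)*(s^2 - 5*s) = s*(s - 2)*(s - 5)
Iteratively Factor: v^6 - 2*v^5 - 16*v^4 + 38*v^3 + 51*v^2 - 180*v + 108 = (v - 2)*(v^5 - 16*v^3 + 6*v^2 + 63*v - 54) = (v - 2)^2*(v^4 + 2*v^3 - 12*v^2 - 18*v + 27) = (v - 2)^2*(v - 1)*(v^3 + 3*v^2 - 9*v - 27) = (v - 2)^2*(v - 1)*(v + 3)*(v^2 - 9) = (v - 2)^2*(v - 1)*(v + 3)^2*(v - 3)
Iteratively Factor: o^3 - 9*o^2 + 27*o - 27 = (o - 3)*(o^2 - 6*o + 9) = (o - 3)^2*(o - 3)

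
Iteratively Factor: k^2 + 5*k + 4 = (k + 1)*(k + 4)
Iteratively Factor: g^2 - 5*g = (g)*(g - 5)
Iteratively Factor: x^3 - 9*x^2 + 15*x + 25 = (x - 5)*(x^2 - 4*x - 5) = (x - 5)*(x + 1)*(x - 5)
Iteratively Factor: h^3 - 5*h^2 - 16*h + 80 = (h + 4)*(h^2 - 9*h + 20) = (h - 5)*(h + 4)*(h - 4)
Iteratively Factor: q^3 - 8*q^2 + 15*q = (q - 5)*(q^2 - 3*q) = q*(q - 5)*(q - 3)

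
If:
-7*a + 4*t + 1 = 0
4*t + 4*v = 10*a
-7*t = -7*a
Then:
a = 1/3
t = 1/3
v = 1/2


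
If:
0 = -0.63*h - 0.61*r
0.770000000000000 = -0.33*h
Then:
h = -2.33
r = 2.41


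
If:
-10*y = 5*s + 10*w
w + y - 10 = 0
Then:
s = -20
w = 10 - y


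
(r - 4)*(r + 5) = r^2 + r - 20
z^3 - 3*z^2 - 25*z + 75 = (z - 5)*(z - 3)*(z + 5)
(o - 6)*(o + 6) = o^2 - 36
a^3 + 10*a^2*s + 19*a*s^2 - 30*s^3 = (a - s)*(a + 5*s)*(a + 6*s)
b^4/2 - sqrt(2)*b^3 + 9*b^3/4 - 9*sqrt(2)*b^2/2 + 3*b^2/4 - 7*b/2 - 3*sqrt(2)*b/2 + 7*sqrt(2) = (b/2 + 1)*(b - 1)*(b + 7/2)*(b - 2*sqrt(2))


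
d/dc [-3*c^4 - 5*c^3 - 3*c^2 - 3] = 3*c*(-4*c^2 - 5*c - 2)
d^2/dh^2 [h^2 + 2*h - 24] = 2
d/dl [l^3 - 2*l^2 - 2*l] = 3*l^2 - 4*l - 2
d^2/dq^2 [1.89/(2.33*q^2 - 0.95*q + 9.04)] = (-20.521242*q^2 + 8.36703*q + 1.89*(4.66*q - 0.95)*(9.32*q - 1.9) - 79.618896)/(2.33*q^2 - 0.95*q + 9.04)^3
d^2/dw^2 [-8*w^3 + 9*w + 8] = -48*w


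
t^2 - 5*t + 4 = (t - 4)*(t - 1)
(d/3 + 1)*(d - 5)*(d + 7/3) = d^3/3 + d^2/9 - 59*d/9 - 35/3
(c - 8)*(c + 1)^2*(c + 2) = c^4 - 4*c^3 - 27*c^2 - 38*c - 16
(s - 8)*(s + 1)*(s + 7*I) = s^3 - 7*s^2 + 7*I*s^2 - 8*s - 49*I*s - 56*I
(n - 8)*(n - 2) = n^2 - 10*n + 16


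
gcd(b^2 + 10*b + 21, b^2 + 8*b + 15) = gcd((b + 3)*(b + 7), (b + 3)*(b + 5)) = b + 3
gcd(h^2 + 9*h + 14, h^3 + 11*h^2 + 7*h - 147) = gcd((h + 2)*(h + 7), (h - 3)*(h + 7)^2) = h + 7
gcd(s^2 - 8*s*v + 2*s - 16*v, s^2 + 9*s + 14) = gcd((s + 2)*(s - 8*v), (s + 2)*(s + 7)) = s + 2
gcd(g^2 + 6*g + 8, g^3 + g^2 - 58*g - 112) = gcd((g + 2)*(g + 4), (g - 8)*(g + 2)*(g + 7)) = g + 2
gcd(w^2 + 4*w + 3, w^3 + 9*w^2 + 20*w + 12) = w + 1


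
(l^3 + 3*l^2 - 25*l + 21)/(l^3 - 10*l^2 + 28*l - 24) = (l^3 + 3*l^2 - 25*l + 21)/(l^3 - 10*l^2 + 28*l - 24)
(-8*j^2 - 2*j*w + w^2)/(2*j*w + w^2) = (-4*j + w)/w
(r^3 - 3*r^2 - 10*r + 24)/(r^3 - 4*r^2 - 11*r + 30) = (r - 4)/(r - 5)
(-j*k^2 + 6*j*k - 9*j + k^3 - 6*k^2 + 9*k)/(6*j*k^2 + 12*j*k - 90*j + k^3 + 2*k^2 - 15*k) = (-j*k + 3*j + k^2 - 3*k)/(6*j*k + 30*j + k^2 + 5*k)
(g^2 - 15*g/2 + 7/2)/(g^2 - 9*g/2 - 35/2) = (2*g - 1)/(2*g + 5)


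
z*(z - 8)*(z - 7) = z^3 - 15*z^2 + 56*z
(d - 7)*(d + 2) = d^2 - 5*d - 14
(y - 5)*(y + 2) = y^2 - 3*y - 10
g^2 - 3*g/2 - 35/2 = (g - 5)*(g + 7/2)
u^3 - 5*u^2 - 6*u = u*(u - 6)*(u + 1)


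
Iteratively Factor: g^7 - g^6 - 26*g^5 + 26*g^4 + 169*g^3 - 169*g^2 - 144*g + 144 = (g - 4)*(g^6 + 3*g^5 - 14*g^4 - 30*g^3 + 49*g^2 + 27*g - 36) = (g - 4)*(g - 1)*(g^5 + 4*g^4 - 10*g^3 - 40*g^2 + 9*g + 36) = (g - 4)*(g - 1)*(g + 3)*(g^4 + g^3 - 13*g^2 - g + 12) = (g - 4)*(g - 1)*(g + 1)*(g + 3)*(g^3 - 13*g + 12) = (g - 4)*(g - 3)*(g - 1)*(g + 1)*(g + 3)*(g^2 + 3*g - 4) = (g - 4)*(g - 3)*(g - 1)*(g + 1)*(g + 3)*(g + 4)*(g - 1)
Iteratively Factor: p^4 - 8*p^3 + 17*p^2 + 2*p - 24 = (p - 3)*(p^3 - 5*p^2 + 2*p + 8) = (p - 4)*(p - 3)*(p^2 - p - 2) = (p - 4)*(p - 3)*(p + 1)*(p - 2)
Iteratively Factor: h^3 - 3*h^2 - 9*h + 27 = (h - 3)*(h^2 - 9) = (h - 3)^2*(h + 3)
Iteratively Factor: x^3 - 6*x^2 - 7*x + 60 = (x + 3)*(x^2 - 9*x + 20) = (x - 4)*(x + 3)*(x - 5)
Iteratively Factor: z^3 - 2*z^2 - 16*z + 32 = (z - 4)*(z^2 + 2*z - 8) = (z - 4)*(z + 4)*(z - 2)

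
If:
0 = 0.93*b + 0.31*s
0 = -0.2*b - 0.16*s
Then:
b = 0.00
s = 0.00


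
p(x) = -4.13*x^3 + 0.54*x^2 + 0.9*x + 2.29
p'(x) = -12.39*x^2 + 1.08*x + 0.9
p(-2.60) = 76.19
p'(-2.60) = -85.66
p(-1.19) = 8.94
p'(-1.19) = -17.93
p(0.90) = 0.53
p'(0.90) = -8.16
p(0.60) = 2.13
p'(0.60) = -2.91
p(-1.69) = 22.25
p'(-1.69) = -36.31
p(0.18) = 2.45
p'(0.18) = 0.69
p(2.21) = -37.66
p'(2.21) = -57.23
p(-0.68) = 3.23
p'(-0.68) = -5.56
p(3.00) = -101.66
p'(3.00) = -107.37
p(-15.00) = 14049.04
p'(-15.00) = -2803.05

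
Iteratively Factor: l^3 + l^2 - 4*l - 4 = (l + 1)*(l^2 - 4) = (l - 2)*(l + 1)*(l + 2)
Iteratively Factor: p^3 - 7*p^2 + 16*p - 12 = (p - 2)*(p^2 - 5*p + 6) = (p - 3)*(p - 2)*(p - 2)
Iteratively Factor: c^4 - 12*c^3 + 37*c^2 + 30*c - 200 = (c - 4)*(c^3 - 8*c^2 + 5*c + 50) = (c - 4)*(c + 2)*(c^2 - 10*c + 25) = (c - 5)*(c - 4)*(c + 2)*(c - 5)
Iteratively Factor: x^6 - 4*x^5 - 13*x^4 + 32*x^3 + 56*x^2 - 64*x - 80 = (x - 5)*(x^5 + x^4 - 8*x^3 - 8*x^2 + 16*x + 16) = (x - 5)*(x - 2)*(x^4 + 3*x^3 - 2*x^2 - 12*x - 8) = (x - 5)*(x - 2)*(x + 2)*(x^3 + x^2 - 4*x - 4) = (x - 5)*(x - 2)*(x + 2)^2*(x^2 - x - 2) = (x - 5)*(x - 2)*(x + 1)*(x + 2)^2*(x - 2)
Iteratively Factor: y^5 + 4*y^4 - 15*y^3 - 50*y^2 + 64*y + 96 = (y - 3)*(y^4 + 7*y^3 + 6*y^2 - 32*y - 32) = (y - 3)*(y + 4)*(y^3 + 3*y^2 - 6*y - 8) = (y - 3)*(y - 2)*(y + 4)*(y^2 + 5*y + 4) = (y - 3)*(y - 2)*(y + 4)^2*(y + 1)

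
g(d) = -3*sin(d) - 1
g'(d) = -3*cos(d)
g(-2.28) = 1.28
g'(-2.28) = 1.95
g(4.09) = 1.44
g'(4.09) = 1.75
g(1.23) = -3.83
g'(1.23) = -1.00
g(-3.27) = -1.38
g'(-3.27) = 2.98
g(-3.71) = -2.61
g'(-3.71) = 2.53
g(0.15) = -1.45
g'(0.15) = -2.97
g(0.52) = -2.49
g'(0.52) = -2.60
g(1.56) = -4.00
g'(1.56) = -0.03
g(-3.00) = -0.58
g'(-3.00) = 2.97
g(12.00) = 0.61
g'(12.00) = -2.53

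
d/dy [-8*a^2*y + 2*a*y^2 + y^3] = -8*a^2 + 4*a*y + 3*y^2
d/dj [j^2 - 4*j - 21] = 2*j - 4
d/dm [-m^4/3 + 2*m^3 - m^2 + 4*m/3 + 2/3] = -4*m^3/3 + 6*m^2 - 2*m + 4/3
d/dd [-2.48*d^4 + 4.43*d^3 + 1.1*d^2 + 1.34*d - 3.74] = -9.92*d^3 + 13.29*d^2 + 2.2*d + 1.34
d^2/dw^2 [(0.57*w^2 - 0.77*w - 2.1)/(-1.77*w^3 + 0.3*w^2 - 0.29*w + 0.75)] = (-3.571506*w^6 + 14.473998*w^5 + 78.251346*w^4 - 29.186112*w^3 + 20.63718*w^2 + 14.5908*w - 0.89808)/(5.545233*w^9 - 2.81961*w^8 + 3.203523*w^7 - 7.999965*w^6 + 2.914371*w^5 - 2.58804*w^4 + 3.402764*w^3 - 0.695475*w^2 + 0.489375*w - 0.421875)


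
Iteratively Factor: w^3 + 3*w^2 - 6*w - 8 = (w - 2)*(w^2 + 5*w + 4) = (w - 2)*(w + 4)*(w + 1)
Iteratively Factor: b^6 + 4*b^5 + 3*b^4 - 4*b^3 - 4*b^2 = (b + 1)*(b^5 + 3*b^4 - 4*b^2) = b*(b + 1)*(b^4 + 3*b^3 - 4*b) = b*(b + 1)*(b + 2)*(b^3 + b^2 - 2*b) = b*(b - 1)*(b + 1)*(b + 2)*(b^2 + 2*b) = b*(b - 1)*(b + 1)*(b + 2)^2*(b)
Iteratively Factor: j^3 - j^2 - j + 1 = (j + 1)*(j^2 - 2*j + 1) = (j - 1)*(j + 1)*(j - 1)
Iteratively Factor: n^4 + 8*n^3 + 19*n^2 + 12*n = (n + 3)*(n^3 + 5*n^2 + 4*n) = n*(n + 3)*(n^2 + 5*n + 4) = n*(n + 1)*(n + 3)*(n + 4)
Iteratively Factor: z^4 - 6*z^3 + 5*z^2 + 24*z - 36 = (z - 2)*(z^3 - 4*z^2 - 3*z + 18) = (z - 2)*(z + 2)*(z^2 - 6*z + 9) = (z - 3)*(z - 2)*(z + 2)*(z - 3)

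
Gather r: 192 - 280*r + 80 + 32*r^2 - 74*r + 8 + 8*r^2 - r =40*r^2 - 355*r + 280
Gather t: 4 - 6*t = 4 - 6*t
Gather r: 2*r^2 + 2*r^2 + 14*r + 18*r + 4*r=4*r^2 + 36*r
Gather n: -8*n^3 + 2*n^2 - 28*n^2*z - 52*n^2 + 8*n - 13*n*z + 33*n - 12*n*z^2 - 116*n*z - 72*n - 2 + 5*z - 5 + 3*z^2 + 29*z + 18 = -8*n^3 + n^2*(-28*z - 50) + n*(-12*z^2 - 129*z - 31) + 3*z^2 + 34*z + 11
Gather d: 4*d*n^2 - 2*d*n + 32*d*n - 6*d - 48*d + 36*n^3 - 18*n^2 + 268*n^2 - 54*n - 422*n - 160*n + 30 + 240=d*(4*n^2 + 30*n - 54) + 36*n^3 + 250*n^2 - 636*n + 270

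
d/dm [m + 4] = 1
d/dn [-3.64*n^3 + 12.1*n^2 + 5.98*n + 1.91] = -10.92*n^2 + 24.2*n + 5.98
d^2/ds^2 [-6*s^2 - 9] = -12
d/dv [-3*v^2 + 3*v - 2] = 3 - 6*v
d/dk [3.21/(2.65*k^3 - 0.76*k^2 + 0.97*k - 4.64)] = (-25.5195*k^2 + 4.8792*k - 3.1137)/(2.65*k^3 - 0.76*k^2 + 0.97*k - 4.64)^2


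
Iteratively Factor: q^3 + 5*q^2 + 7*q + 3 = (q + 1)*(q^2 + 4*q + 3) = (q + 1)^2*(q + 3)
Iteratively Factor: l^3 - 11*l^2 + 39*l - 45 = (l - 3)*(l^2 - 8*l + 15) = (l - 3)^2*(l - 5)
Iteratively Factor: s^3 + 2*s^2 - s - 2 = (s + 2)*(s^2 - 1) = (s + 1)*(s + 2)*(s - 1)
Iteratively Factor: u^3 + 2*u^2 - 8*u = (u + 4)*(u^2 - 2*u) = u*(u + 4)*(u - 2)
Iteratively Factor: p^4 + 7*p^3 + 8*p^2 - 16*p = (p + 4)*(p^3 + 3*p^2 - 4*p) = (p - 1)*(p + 4)*(p^2 + 4*p) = (p - 1)*(p + 4)^2*(p)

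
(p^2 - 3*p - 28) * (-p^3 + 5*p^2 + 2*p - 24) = -p^5 + 8*p^4 + 15*p^3 - 170*p^2 + 16*p + 672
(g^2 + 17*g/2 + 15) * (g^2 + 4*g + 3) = g^4 + 25*g^3/2 + 52*g^2 + 171*g/2 + 45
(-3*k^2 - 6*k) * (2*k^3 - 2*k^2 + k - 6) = -6*k^5 - 6*k^4 + 9*k^3 + 12*k^2 + 36*k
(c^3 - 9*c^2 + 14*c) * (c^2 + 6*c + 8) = c^5 - 3*c^4 - 32*c^3 + 12*c^2 + 112*c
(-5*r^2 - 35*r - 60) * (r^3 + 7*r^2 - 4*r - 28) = -5*r^5 - 70*r^4 - 285*r^3 - 140*r^2 + 1220*r + 1680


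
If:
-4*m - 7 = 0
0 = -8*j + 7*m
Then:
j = -49/32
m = -7/4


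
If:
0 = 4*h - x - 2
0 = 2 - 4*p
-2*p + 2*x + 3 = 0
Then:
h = 1/4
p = 1/2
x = -1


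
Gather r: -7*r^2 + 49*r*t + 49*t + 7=-7*r^2 + 49*r*t + 49*t + 7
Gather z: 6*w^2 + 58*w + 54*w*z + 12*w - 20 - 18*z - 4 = 6*w^2 + 70*w + z*(54*w - 18) - 24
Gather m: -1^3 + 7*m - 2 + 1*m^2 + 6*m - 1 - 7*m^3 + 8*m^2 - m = -7*m^3 + 9*m^2 + 12*m - 4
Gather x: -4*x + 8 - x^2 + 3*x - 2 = -x^2 - x + 6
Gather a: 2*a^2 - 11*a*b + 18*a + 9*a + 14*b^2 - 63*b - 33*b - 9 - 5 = 2*a^2 + a*(27 - 11*b) + 14*b^2 - 96*b - 14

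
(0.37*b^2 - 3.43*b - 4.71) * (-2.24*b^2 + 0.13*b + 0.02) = -0.8288*b^4 + 7.7313*b^3 + 10.1119*b^2 - 0.6809*b - 0.0942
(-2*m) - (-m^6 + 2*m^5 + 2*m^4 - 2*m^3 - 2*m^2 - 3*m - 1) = m^6 - 2*m^5 - 2*m^4 + 2*m^3 + 2*m^2 + m + 1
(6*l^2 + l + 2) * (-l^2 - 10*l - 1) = -6*l^4 - 61*l^3 - 18*l^2 - 21*l - 2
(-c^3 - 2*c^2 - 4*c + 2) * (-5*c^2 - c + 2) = 5*c^5 + 11*c^4 + 20*c^3 - 10*c^2 - 10*c + 4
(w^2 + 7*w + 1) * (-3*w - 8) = -3*w^3 - 29*w^2 - 59*w - 8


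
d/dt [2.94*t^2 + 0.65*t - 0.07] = 5.88*t + 0.65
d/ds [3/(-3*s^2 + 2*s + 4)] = 6*(3*s - 1)/(-3*s^2 + 2*s + 4)^2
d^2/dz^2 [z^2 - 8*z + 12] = 2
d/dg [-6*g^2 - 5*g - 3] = -12*g - 5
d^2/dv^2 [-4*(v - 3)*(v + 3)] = -8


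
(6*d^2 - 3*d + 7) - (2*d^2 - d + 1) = 4*d^2 - 2*d + 6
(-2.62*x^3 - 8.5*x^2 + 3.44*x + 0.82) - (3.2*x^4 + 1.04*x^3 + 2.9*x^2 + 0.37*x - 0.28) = -3.2*x^4 - 3.66*x^3 - 11.4*x^2 + 3.07*x + 1.1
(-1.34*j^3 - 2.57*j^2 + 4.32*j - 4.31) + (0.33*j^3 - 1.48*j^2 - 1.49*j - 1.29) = -1.01*j^3 - 4.05*j^2 + 2.83*j - 5.6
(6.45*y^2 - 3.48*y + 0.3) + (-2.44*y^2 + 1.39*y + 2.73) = 4.01*y^2 - 2.09*y + 3.03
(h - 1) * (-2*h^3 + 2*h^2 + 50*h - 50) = -2*h^4 + 4*h^3 + 48*h^2 - 100*h + 50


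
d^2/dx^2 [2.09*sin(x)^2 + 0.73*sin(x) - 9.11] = -0.73*sin(x) + 4.18*cos(2*x)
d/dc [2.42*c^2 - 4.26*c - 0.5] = 4.84*c - 4.26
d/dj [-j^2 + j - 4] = 1 - 2*j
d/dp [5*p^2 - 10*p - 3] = 10*p - 10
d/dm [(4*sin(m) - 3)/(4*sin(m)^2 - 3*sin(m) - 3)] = (-16*sin(m)^2 + 24*sin(m) - 21)*cos(m)/(4*sin(m)^2 - 3*sin(m) - 3)^2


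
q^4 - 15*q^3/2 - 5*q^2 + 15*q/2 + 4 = (q - 8)*(q - 1)*(q + 1/2)*(q + 1)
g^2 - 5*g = g*(g - 5)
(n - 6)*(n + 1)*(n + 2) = n^3 - 3*n^2 - 16*n - 12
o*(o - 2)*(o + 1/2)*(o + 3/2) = o^4 - 13*o^2/4 - 3*o/2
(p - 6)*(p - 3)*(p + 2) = p^3 - 7*p^2 + 36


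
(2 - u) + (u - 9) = -7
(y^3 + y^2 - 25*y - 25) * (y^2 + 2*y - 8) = y^5 + 3*y^4 - 31*y^3 - 83*y^2 + 150*y + 200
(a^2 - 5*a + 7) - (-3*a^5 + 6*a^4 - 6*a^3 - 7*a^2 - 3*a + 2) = 3*a^5 - 6*a^4 + 6*a^3 + 8*a^2 - 2*a + 5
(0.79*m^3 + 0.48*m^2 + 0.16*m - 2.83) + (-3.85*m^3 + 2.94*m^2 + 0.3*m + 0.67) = -3.06*m^3 + 3.42*m^2 + 0.46*m - 2.16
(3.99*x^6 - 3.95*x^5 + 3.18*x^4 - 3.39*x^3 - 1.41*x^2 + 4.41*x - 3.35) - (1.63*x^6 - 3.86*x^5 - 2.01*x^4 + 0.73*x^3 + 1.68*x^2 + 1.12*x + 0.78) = 2.36*x^6 - 0.0900000000000003*x^5 + 5.19*x^4 - 4.12*x^3 - 3.09*x^2 + 3.29*x - 4.13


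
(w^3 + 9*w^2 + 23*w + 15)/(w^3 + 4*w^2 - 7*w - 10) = (w + 3)/(w - 2)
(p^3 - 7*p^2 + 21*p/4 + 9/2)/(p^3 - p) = (4*p^3 - 28*p^2 + 21*p + 18)/(4*p*(p^2 - 1))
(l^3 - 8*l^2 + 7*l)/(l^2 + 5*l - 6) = l*(l - 7)/(l + 6)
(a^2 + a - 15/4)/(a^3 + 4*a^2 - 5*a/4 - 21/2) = (2*a + 5)/(2*a^2 + 11*a + 14)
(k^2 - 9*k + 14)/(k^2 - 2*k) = (k - 7)/k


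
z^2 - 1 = (z - 1)*(z + 1)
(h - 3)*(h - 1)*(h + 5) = h^3 + h^2 - 17*h + 15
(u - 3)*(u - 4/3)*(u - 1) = u^3 - 16*u^2/3 + 25*u/3 - 4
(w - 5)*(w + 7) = w^2 + 2*w - 35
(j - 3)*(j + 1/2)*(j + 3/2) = j^3 - j^2 - 21*j/4 - 9/4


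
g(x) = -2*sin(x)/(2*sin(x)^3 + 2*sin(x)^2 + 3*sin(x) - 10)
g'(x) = -2*(-6*sin(x)^2*cos(x) - 4*sin(x)*cos(x) - 3*cos(x))*sin(x)/(2*sin(x)^3 + 2*sin(x)^2 + 3*sin(x) - 10)^2 - 2*cos(x)/(2*sin(x)^3 + 2*sin(x)^2 + 3*sin(x) - 10) = 4*(2*sin(x)^3 + sin(x)^2 + 5)*cos(x)/(2*sin(x)^3 + 2*sin(x)^2 + 3*sin(x) - 10)^2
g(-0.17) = -0.03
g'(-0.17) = 0.18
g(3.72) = -0.10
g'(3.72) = -0.13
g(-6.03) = 0.06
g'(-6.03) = 0.24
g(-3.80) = 0.18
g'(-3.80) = -0.38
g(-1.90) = -0.15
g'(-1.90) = -0.03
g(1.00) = 0.35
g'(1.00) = 0.63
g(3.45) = -0.06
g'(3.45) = -0.17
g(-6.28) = 0.00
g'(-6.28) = 0.20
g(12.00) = -0.09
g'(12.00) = 0.13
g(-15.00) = -0.11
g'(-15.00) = -0.11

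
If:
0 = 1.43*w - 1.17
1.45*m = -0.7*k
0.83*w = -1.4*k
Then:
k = -0.49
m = 0.23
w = 0.82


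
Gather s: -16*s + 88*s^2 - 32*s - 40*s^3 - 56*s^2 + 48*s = -40*s^3 + 32*s^2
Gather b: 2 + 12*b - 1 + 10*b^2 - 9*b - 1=10*b^2 + 3*b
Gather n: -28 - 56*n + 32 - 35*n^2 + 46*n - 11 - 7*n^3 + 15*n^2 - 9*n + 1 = -7*n^3 - 20*n^2 - 19*n - 6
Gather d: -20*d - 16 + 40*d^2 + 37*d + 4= 40*d^2 + 17*d - 12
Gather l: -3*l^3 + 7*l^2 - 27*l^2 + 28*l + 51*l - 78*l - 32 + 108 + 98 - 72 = -3*l^3 - 20*l^2 + l + 102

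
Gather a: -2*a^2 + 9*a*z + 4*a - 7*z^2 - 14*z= -2*a^2 + a*(9*z + 4) - 7*z^2 - 14*z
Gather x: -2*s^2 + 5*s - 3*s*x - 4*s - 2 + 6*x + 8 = -2*s^2 + s + x*(6 - 3*s) + 6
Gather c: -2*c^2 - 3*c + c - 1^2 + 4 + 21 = -2*c^2 - 2*c + 24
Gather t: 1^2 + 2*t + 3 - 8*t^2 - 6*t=-8*t^2 - 4*t + 4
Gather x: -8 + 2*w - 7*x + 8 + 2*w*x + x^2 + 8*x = 2*w + x^2 + x*(2*w + 1)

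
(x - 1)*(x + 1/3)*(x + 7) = x^3 + 19*x^2/3 - 5*x - 7/3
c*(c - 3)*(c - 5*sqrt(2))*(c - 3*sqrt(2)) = c^4 - 8*sqrt(2)*c^3 - 3*c^3 + 30*c^2 + 24*sqrt(2)*c^2 - 90*c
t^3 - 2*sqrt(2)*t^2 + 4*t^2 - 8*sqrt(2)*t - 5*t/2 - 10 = (t + 4)*(t - 5*sqrt(2)/2)*(t + sqrt(2)/2)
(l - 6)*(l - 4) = l^2 - 10*l + 24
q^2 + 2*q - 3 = (q - 1)*(q + 3)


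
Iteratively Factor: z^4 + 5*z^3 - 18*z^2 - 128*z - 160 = (z + 4)*(z^3 + z^2 - 22*z - 40) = (z - 5)*(z + 4)*(z^2 + 6*z + 8) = (z - 5)*(z + 4)^2*(z + 2)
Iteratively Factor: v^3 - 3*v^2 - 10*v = (v + 2)*(v^2 - 5*v) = v*(v + 2)*(v - 5)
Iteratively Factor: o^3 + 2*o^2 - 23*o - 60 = (o + 4)*(o^2 - 2*o - 15) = (o - 5)*(o + 4)*(o + 3)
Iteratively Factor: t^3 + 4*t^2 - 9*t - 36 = (t + 3)*(t^2 + t - 12) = (t - 3)*(t + 3)*(t + 4)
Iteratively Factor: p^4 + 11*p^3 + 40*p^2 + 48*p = (p + 4)*(p^3 + 7*p^2 + 12*p) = p*(p + 4)*(p^2 + 7*p + 12) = p*(p + 3)*(p + 4)*(p + 4)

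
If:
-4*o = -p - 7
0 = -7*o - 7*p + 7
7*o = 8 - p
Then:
No Solution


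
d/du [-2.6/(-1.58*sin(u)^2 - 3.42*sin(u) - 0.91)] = -(8.216*sin(u) + 8.892)*cos(u)/(1.58*sin(u)^2 + 3.42*sin(u) + 0.91)^2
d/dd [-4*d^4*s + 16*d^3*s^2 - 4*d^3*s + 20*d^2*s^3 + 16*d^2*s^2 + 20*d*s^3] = 4*s*(-4*d^3 + 12*d^2*s - 3*d^2 + 10*d*s^2 + 8*d*s + 5*s^2)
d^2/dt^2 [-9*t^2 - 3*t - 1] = -18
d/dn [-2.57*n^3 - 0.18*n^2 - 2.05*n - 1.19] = -7.71*n^2 - 0.36*n - 2.05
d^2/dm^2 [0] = 0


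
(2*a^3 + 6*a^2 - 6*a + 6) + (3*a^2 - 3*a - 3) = 2*a^3 + 9*a^2 - 9*a + 3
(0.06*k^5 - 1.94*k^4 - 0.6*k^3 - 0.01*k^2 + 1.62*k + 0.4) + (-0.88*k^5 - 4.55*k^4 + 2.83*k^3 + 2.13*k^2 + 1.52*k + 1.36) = -0.82*k^5 - 6.49*k^4 + 2.23*k^3 + 2.12*k^2 + 3.14*k + 1.76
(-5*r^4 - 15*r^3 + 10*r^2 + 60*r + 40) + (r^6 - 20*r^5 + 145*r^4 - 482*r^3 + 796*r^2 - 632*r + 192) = r^6 - 20*r^5 + 140*r^4 - 497*r^3 + 806*r^2 - 572*r + 232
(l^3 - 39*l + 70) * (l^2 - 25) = l^5 - 64*l^3 + 70*l^2 + 975*l - 1750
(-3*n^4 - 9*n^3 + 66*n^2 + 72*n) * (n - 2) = -3*n^5 - 3*n^4 + 84*n^3 - 60*n^2 - 144*n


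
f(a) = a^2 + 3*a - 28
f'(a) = 2*a + 3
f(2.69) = -12.69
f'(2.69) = 8.38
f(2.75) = -12.19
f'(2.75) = 8.50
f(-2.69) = -28.83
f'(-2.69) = -2.38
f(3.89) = -1.20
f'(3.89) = 10.78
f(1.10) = -23.49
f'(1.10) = 5.20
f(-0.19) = -28.53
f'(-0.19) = 2.62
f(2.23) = -16.34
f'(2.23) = 7.46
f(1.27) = -22.58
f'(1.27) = 5.54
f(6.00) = 26.00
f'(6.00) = 15.00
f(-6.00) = -10.00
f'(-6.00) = -9.00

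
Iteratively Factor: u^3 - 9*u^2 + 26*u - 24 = (u - 3)*(u^2 - 6*u + 8) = (u - 4)*(u - 3)*(u - 2)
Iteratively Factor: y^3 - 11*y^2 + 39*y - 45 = (y - 5)*(y^2 - 6*y + 9) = (y - 5)*(y - 3)*(y - 3)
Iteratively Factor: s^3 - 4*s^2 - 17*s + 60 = (s - 3)*(s^2 - s - 20) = (s - 5)*(s - 3)*(s + 4)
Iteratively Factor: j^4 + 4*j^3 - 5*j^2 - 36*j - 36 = (j + 2)*(j^3 + 2*j^2 - 9*j - 18) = (j + 2)*(j + 3)*(j^2 - j - 6) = (j + 2)^2*(j + 3)*(j - 3)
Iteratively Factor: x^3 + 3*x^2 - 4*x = (x - 1)*(x^2 + 4*x) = x*(x - 1)*(x + 4)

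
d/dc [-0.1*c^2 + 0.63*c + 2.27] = 0.63 - 0.2*c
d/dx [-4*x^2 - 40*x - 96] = -8*x - 40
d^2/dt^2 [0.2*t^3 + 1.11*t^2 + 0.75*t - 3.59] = 1.2*t + 2.22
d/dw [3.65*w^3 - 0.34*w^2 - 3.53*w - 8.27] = 10.95*w^2 - 0.68*w - 3.53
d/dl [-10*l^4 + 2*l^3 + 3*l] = -40*l^3 + 6*l^2 + 3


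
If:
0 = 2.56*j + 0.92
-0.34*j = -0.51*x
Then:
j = -0.36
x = -0.24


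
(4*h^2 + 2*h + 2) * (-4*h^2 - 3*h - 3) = -16*h^4 - 20*h^3 - 26*h^2 - 12*h - 6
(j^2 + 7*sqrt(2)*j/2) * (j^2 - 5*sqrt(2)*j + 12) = j^4 - 3*sqrt(2)*j^3/2 - 23*j^2 + 42*sqrt(2)*j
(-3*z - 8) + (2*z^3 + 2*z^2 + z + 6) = 2*z^3 + 2*z^2 - 2*z - 2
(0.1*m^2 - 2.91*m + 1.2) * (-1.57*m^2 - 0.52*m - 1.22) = -0.157*m^4 + 4.5167*m^3 - 0.4928*m^2 + 2.9262*m - 1.464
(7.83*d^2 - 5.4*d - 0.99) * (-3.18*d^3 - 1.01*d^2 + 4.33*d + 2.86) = -24.8994*d^5 + 9.2637*d^4 + 42.5061*d^3 + 0.0116999999999976*d^2 - 19.7307*d - 2.8314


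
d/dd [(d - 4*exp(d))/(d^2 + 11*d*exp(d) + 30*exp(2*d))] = ((1 - 4*exp(d))*(d^2 + 11*d*exp(d) + 30*exp(2*d)) - (d - 4*exp(d))*(11*d*exp(d) + 2*d + 60*exp(2*d) + 11*exp(d)))/(d^2 + 11*d*exp(d) + 30*exp(2*d))^2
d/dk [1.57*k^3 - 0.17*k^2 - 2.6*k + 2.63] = 4.71*k^2 - 0.34*k - 2.6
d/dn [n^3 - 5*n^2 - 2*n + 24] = 3*n^2 - 10*n - 2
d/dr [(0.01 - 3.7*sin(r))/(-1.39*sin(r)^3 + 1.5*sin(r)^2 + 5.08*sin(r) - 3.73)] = (-10.286*sin(r)^3 + 5.5917*sin(r)^2 - 0.0300000000000011*sin(r) + 13.7502)*cos(r)/(1.9321*sin(r)^6 - 4.17*sin(r)^5 - 11.8724*sin(r)^4 + 25.6094*sin(r)^3 + 14.6164*sin(r)^2 - 37.8968*sin(r) + 13.9129)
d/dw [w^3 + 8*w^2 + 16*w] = 3*w^2 + 16*w + 16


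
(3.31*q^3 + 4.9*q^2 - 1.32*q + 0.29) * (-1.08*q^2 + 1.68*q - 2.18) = -3.5748*q^5 + 0.268799999999999*q^4 + 2.4418*q^3 - 13.2128*q^2 + 3.3648*q - 0.6322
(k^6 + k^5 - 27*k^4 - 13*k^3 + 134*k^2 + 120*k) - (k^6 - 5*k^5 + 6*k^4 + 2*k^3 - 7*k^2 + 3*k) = 6*k^5 - 33*k^4 - 15*k^3 + 141*k^2 + 117*k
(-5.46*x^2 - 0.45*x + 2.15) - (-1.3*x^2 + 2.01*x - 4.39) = -4.16*x^2 - 2.46*x + 6.54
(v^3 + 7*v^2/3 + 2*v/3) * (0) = 0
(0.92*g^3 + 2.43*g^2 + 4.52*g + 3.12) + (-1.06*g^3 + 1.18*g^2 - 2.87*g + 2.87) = -0.14*g^3 + 3.61*g^2 + 1.65*g + 5.99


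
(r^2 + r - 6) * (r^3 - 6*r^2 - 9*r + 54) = r^5 - 5*r^4 - 21*r^3 + 81*r^2 + 108*r - 324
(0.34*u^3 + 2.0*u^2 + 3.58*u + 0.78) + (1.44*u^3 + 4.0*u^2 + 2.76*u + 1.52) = 1.78*u^3 + 6.0*u^2 + 6.34*u + 2.3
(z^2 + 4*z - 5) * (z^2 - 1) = z^4 + 4*z^3 - 6*z^2 - 4*z + 5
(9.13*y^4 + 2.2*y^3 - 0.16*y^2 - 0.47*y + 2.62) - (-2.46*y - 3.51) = 9.13*y^4 + 2.2*y^3 - 0.16*y^2 + 1.99*y + 6.13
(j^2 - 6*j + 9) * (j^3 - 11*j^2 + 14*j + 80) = j^5 - 17*j^4 + 89*j^3 - 103*j^2 - 354*j + 720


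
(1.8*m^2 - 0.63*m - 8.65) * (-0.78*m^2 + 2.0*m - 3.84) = -1.404*m^4 + 4.0914*m^3 - 1.425*m^2 - 14.8808*m + 33.216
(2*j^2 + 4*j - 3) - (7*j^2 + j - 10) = -5*j^2 + 3*j + 7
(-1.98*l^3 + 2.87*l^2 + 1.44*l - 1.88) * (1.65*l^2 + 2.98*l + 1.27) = -3.267*l^5 - 1.1649*l^4 + 8.414*l^3 + 4.8341*l^2 - 3.7736*l - 2.3876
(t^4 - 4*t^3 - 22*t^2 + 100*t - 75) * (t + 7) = t^5 + 3*t^4 - 50*t^3 - 54*t^2 + 625*t - 525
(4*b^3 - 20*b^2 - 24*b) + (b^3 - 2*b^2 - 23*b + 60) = 5*b^3 - 22*b^2 - 47*b + 60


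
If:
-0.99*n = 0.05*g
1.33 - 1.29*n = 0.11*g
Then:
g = 29.66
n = -1.50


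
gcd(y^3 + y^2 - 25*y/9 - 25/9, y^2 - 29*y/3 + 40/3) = y - 5/3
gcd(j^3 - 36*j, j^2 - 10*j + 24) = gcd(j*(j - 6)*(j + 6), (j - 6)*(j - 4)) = j - 6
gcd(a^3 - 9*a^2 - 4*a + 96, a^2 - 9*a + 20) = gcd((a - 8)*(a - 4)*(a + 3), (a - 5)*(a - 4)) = a - 4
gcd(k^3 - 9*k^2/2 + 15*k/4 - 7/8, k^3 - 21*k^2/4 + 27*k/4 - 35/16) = k^2 - 4*k + 7/4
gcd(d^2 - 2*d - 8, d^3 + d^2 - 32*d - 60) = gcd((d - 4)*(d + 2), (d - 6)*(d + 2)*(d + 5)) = d + 2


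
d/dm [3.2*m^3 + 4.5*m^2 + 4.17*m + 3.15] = 9.6*m^2 + 9.0*m + 4.17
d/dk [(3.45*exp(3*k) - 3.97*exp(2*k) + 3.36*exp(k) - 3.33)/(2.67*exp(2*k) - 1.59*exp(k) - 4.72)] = (9.2115*exp(4*k) - 10.971*exp(3*k) - 51.5109*exp(2*k) + 55.259*exp(k) - 21.1539)*exp(k)/(7.1289*exp(4*k) - 8.4906*exp(3*k) - 22.6767*exp(2*k) + 15.0096*exp(k) + 22.2784)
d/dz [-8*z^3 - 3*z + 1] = -24*z^2 - 3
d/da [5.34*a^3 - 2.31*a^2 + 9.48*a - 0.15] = 16.02*a^2 - 4.62*a + 9.48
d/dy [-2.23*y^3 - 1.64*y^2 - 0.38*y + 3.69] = -6.69*y^2 - 3.28*y - 0.38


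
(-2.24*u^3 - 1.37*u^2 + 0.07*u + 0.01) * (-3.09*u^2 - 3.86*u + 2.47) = 6.9216*u^5 + 12.8797*u^4 - 0.460900000000001*u^3 - 3.685*u^2 + 0.1343*u + 0.0247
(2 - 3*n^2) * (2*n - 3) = -6*n^3 + 9*n^2 + 4*n - 6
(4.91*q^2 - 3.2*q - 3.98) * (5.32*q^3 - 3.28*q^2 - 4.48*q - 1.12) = 26.1212*q^5 - 33.1288*q^4 - 32.6744*q^3 + 21.8912*q^2 + 21.4144*q + 4.4576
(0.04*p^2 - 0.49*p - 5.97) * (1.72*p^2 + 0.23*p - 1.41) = 0.0688*p^4 - 0.8336*p^3 - 10.4375*p^2 - 0.6822*p + 8.4177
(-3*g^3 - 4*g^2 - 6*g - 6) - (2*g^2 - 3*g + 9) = -3*g^3 - 6*g^2 - 3*g - 15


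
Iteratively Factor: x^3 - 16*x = (x)*(x^2 - 16) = x*(x + 4)*(x - 4)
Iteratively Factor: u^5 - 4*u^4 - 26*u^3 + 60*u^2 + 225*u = (u + 3)*(u^4 - 7*u^3 - 5*u^2 + 75*u) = (u - 5)*(u + 3)*(u^3 - 2*u^2 - 15*u) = (u - 5)^2*(u + 3)*(u^2 + 3*u) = u*(u - 5)^2*(u + 3)*(u + 3)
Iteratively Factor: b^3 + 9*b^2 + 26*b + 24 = (b + 3)*(b^2 + 6*b + 8) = (b + 3)*(b + 4)*(b + 2)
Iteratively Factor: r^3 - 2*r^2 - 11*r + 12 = (r - 1)*(r^2 - r - 12) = (r - 1)*(r + 3)*(r - 4)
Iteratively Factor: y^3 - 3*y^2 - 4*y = (y + 1)*(y^2 - 4*y) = (y - 4)*(y + 1)*(y)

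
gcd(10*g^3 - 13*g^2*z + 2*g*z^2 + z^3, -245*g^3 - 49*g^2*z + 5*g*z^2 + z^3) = 5*g + z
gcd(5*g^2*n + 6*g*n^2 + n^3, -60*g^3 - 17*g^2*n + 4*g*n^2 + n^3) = 5*g + n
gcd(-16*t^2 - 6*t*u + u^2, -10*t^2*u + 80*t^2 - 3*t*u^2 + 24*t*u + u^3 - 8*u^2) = 2*t + u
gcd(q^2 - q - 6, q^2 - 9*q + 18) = q - 3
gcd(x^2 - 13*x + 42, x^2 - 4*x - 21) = x - 7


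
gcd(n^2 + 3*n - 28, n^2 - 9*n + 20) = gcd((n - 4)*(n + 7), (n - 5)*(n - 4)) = n - 4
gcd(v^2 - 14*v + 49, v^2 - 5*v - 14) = v - 7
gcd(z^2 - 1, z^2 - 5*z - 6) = z + 1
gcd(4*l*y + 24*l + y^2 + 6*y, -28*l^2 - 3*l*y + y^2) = 4*l + y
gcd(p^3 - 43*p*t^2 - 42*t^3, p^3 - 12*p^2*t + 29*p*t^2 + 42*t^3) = p^2 - 6*p*t - 7*t^2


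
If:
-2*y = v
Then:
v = -2*y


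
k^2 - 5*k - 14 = (k - 7)*(k + 2)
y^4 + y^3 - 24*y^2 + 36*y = y*(y - 3)*(y - 2)*(y + 6)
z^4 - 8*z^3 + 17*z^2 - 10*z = z*(z - 5)*(z - 2)*(z - 1)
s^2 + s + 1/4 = (s + 1/2)^2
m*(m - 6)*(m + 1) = m^3 - 5*m^2 - 6*m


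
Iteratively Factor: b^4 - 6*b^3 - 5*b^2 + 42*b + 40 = (b + 1)*(b^3 - 7*b^2 + 2*b + 40) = (b + 1)*(b + 2)*(b^2 - 9*b + 20) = (b - 5)*(b + 1)*(b + 2)*(b - 4)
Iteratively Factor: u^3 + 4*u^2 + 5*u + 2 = (u + 2)*(u^2 + 2*u + 1) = (u + 1)*(u + 2)*(u + 1)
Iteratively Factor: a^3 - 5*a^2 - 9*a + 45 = (a - 5)*(a^2 - 9) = (a - 5)*(a + 3)*(a - 3)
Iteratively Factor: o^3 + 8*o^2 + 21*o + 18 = (o + 2)*(o^2 + 6*o + 9) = (o + 2)*(o + 3)*(o + 3)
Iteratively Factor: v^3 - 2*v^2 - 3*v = (v + 1)*(v^2 - 3*v) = v*(v + 1)*(v - 3)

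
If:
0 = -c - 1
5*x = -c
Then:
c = -1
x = 1/5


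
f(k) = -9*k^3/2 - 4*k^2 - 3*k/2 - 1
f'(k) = -27*k^2/2 - 8*k - 3/2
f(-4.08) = 244.16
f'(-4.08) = -193.59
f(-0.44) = -0.73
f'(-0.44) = -0.59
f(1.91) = -49.81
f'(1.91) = -66.03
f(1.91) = -49.81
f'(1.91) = -66.03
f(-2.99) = 88.01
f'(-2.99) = -98.27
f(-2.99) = 88.01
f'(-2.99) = -98.27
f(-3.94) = 218.05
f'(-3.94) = -179.55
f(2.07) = -61.16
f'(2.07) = -75.91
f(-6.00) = 836.00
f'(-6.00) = -439.50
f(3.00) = -163.00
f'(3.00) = -147.00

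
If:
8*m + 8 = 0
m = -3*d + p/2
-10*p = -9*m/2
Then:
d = 31/120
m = -1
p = -9/20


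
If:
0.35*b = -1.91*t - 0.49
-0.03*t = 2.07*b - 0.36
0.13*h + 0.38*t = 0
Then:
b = 0.18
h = 0.85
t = -0.29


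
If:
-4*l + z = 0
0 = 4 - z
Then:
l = 1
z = 4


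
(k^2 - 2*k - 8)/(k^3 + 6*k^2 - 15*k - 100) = (k + 2)/(k^2 + 10*k + 25)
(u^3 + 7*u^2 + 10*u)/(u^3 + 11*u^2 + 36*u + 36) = u*(u + 5)/(u^2 + 9*u + 18)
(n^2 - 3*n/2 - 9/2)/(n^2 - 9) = (n + 3/2)/(n + 3)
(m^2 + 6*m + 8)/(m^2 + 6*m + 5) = (m^2 + 6*m + 8)/(m^2 + 6*m + 5)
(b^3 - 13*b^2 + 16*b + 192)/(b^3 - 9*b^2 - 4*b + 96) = (b - 8)/(b - 4)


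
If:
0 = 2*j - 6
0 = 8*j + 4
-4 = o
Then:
No Solution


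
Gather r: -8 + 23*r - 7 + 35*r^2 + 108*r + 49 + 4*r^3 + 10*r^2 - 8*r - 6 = 4*r^3 + 45*r^2 + 123*r + 28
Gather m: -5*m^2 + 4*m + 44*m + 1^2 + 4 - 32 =-5*m^2 + 48*m - 27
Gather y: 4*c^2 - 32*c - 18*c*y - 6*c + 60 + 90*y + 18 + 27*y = 4*c^2 - 38*c + y*(117 - 18*c) + 78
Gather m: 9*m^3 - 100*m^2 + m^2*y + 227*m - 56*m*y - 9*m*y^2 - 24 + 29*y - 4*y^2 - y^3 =9*m^3 + m^2*(y - 100) + m*(-9*y^2 - 56*y + 227) - y^3 - 4*y^2 + 29*y - 24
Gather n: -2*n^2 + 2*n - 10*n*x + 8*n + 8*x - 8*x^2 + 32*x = -2*n^2 + n*(10 - 10*x) - 8*x^2 + 40*x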